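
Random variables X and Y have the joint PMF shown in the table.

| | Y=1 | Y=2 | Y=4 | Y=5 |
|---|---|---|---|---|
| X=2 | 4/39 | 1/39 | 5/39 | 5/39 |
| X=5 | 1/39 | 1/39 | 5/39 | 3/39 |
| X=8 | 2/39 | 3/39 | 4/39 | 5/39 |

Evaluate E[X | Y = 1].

29/7

P(Y = 1) = 7/39.
Σ X·P over the event = 2·(4/39) + 5·(1/39) + 8·(2/39) = 29/39.
E[X | Y = 1] = (29/39) / (7/39) = 29/7.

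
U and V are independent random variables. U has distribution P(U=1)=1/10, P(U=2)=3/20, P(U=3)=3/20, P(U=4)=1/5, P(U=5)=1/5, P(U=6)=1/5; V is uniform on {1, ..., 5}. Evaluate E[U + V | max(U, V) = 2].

27/8

P(max(U, V) = 2) = 2/25.
Summing (U+V)·P(x,y) over outcomes with max(U, V) = 2 gives 27/100.
E[U + V | max(U, V) = 2] = (27/100) / (2/25) = 27/8.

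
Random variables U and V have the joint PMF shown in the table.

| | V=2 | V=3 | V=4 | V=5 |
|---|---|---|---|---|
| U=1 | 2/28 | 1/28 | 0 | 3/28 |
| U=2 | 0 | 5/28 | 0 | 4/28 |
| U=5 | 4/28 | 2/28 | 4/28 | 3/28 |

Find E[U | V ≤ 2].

11/3

P(V ≤ 2) = 3/14.
Σ U·P over the event = 1·(2/28) + 5·(4/28) = 11/14.
E[U | V ≤ 2] = (11/14) / (3/14) = 11/3.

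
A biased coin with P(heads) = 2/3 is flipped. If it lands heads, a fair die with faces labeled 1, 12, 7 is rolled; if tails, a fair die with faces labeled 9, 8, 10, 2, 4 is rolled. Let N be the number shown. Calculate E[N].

299/45

E[N | heads] = (1+12+7)/3 = 20/3.
E[N | tails] = (9+8+10+2+4)/5 = 33/5.
E[N] = (2/3)·(20/3) + (1/3)·(33/5) = 299/45.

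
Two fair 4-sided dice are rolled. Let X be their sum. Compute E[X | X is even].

5

P(X is even) = 1/2.
Σ over the event: 2·1/16 + 4·3/16 + 6·3/16 + 8·1/16 = 5/2.
E[X | X is even] = (5/2) / (1/2) = 5.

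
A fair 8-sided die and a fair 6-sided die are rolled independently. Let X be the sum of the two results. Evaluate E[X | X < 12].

22/3

P(X < 12) = 7/8.
E[X | X < 12] = (77/12) / (7/8) = 22/3.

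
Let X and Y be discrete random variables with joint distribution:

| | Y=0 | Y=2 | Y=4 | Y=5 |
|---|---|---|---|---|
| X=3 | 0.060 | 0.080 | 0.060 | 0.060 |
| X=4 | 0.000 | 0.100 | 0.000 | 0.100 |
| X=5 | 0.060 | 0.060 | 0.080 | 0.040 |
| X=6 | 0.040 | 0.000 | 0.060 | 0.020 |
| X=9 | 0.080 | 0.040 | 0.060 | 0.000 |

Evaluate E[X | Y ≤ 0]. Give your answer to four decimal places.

P(Y ≤ 0) = 0.240.
Σ X·P over the event = 3·(0.060) + 5·(0.060) + 6·(0.040) + 9·(0.080) = 1.440.
E[X | Y ≤ 0] = (1.440) / (0.240) = 6.0000.

6.0000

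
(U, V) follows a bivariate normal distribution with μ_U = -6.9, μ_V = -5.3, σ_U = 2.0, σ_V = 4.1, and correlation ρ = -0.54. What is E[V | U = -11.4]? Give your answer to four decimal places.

For a bivariate normal, E[V | U=x] = μ_V + ρ·(σ_V/σ_U)·(x − μ_U).
E[V | U=-11.4] = -5.3 + (-0.54)·(4.1/2.0)·(-11.4 − (-6.9)) = -5.3 + (-1.107)·(-4.5) = -0.3185.

-0.3185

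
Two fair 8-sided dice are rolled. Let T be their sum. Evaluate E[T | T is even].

9

P(T is even) = 1/2.
Σ over the event: 2·1/64 + 4·3/64 + 6·5/64 + 8·7/64 + 10·7/64 + 12·5/64 + 14·3/64 + 16·1/64 = 9/2.
E[T | T is even] = (9/2) / (1/2) = 9.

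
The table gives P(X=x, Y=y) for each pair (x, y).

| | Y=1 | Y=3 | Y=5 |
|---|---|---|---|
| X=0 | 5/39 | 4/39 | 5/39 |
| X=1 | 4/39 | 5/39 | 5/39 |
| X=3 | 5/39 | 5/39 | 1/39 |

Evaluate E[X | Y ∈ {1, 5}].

27/25

P(Y ∈ {1, 5}) = 25/39.
Σ X·P over the event = 0·(5/39) + 0·(5/39) + 1·(4/39) + 1·(5/39) + 3·(5/39) + 3·(1/39) = 9/13.
E[X | Y ∈ {1, 5}] = (9/13) / (25/39) = 27/25.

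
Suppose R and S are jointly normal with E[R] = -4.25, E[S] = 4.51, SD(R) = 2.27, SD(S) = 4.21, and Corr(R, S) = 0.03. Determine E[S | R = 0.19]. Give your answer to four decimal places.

For a bivariate normal, E[S | R=x] = μ_S + ρ·(σ_S/σ_R)·(x − μ_R).
E[S | R=0.19] = 4.51 + (0.03)·(4.21/2.27)·(0.19 − (-4.25)) = 4.51 + (0.055639)·(4.44) = 4.7570.

4.7570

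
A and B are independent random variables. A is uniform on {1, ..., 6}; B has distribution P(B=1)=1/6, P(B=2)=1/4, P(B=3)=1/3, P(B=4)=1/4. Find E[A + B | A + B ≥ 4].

85/13

P(A + B ≥ 4) = 65/72.
Summing (A+B)·P(x,y) over outcomes with A + B ≥ 4 gives 425/72.
E[A + B | A + B ≥ 4] = (425/72) / (65/72) = 85/13.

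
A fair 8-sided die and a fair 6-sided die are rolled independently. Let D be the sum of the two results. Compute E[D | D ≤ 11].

22/3

P(D ≤ 11) = 7/8.
E[D | D ≤ 11] = (77/12) / (7/8) = 22/3.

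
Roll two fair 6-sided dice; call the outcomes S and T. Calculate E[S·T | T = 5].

Outcomes with T = 5: (1,5), (2,5), (3,5), (4,5), (5,5), (6,5), each with probability 1/36.
E[S·T | T = 5] = (5 + 10 + 15 + 20 + 25 + 30) / 6 = 35/2.

35/2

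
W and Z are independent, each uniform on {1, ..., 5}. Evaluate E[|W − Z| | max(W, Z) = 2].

P(max(W, Z) = 2) = 3/25.
Summing |W−Z|·P(x,y) over outcomes with max(W, Z) = 2 gives 2/25.
E[|W − Z| | max(W, Z) = 2] = (2/25) / (3/25) = 2/3.

2/3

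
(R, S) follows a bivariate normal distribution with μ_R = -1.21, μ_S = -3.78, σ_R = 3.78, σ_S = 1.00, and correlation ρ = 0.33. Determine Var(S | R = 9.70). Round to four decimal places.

0.8911

The conditional variance in a bivariate normal is σ_S²(1 − ρ²), independent of x.
Var(S | R=9.70) = (1.00)²·(1 − (0.33)²) = 1·0.8911 = 0.8911.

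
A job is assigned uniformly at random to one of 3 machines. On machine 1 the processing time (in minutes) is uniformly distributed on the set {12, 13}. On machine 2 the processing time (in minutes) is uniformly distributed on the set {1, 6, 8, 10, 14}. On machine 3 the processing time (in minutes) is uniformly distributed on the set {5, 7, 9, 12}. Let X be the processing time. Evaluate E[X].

E[X | machine 1] = (12+13)/2 = 25/2.
E[X | machine 2] = (1+6+8+10+14)/5 = 39/5.
E[X | machine 3] = (5+7+9+12)/4 = 33/4.
By the law of total expectation,
E[X] = (1/3)·(25/2) + (1/3)·(39/5) + (1/3)·(33/4) = 571/60.

571/60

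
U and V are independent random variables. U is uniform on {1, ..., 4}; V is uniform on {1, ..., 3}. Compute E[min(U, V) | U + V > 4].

13/6

Outcomes with U + V > 4: (2,3), (3,2), (3,3), (4,1), (4,2), (4,3), each with probability 1/12.
E[min(U, V) | U + V > 4] = (2 + 2 + 3 + 1 + 2 + 3) / 6 = 13/6.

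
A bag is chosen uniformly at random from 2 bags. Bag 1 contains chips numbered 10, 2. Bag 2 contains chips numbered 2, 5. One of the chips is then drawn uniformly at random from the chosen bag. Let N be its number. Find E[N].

19/4

E[N | bag 1] = (10+2)/2 = 6.
E[N | bag 2] = (2+5)/2 = 7/2.
By the law of total expectation,
E[N] = (1/2)·(6) + (1/2)·(7/2) = 19/4.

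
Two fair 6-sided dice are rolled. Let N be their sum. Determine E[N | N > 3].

P(N > 3) = 11/12.
E[N | N > 3] = (61/9) / (11/12) = 244/33.

244/33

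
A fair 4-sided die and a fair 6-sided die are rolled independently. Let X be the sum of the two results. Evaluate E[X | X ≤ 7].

46/9

P(X ≤ 7) = 3/4.
Σ over the event: 2·1/24 + 3·1/12 + 4·1/8 + 5·1/6 + 6·1/6 + 7·1/6 = 23/6.
E[X | X ≤ 7] = (23/6) / (3/4) = 46/9.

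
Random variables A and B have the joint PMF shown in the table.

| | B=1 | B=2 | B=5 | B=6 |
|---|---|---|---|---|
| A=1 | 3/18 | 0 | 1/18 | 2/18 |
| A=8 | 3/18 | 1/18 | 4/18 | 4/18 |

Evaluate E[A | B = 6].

17/3

P(B = 6) = 1/3.
Summing A·P(A=x,B=y) over the conditioning event gives 17/9.
E[A | B = 6] = (17/9) / (1/3) = 17/3.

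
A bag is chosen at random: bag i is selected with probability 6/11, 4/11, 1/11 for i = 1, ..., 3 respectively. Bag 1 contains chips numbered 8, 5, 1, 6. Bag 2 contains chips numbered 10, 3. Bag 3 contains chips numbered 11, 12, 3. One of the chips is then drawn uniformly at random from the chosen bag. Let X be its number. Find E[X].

E[X | bag 1] = (8+5+1+6)/4 = 5.
E[X | bag 2] = (10+3)/2 = 13/2.
E[X | bag 3] = (11+12+3)/3 = 26/3.
E[X] = (6/11)·(5) + (4/11)·(13/2) + (1/11)·(26/3) = 194/33.

194/33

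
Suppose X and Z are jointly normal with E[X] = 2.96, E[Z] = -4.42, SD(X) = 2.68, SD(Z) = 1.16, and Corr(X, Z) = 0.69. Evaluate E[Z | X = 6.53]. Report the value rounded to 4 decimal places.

-3.3538

E[Z | X=x] = μ_Z + ρ(σ_Z/σ_X)(x − μ_X) for jointly normal variables.
E[Z | X=6.53] = -4.42 + (0.69)·(1.16/2.68)·(6.53 − (2.96)) = -4.42 + (0.29866)·(3.57) = -3.3538.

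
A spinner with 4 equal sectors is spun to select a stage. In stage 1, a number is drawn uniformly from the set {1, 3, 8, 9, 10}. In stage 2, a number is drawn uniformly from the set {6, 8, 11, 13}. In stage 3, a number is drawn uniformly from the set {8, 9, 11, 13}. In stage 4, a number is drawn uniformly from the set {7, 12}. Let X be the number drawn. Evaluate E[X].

E[X | stage 1] = (1+3+8+9+10)/5 = 31/5.
E[X | stage 2] = (6+8+11+13)/4 = 19/2.
E[X | stage 3] = (8+9+11+13)/4 = 41/4.
E[X | stage 4] = (7+12)/2 = 19/2.
By the law of total expectation,
E[X] = (1/4)·(31/5) + (1/4)·(19/2) + (1/4)·(41/4) + (1/4)·(19/2) = 709/80.

709/80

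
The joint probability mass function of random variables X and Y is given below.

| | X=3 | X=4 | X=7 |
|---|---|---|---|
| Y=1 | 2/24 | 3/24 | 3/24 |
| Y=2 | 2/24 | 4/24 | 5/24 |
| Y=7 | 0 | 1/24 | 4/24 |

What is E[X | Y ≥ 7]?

P(Y ≥ 7) = 5/24.
Σ X·P over the event = 4·(1/24) + 7·(4/24) = 4/3.
E[X | Y ≥ 7] = (4/3) / (5/24) = 32/5.

32/5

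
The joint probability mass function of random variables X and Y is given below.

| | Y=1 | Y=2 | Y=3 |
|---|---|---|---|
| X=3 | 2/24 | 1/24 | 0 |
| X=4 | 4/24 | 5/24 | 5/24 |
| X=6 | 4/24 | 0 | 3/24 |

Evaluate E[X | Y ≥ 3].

P(Y ≥ 3) = 1/3.
Σ X·P over the event = 4·(5/24) + 6·(3/24) = 19/12.
E[X | Y ≥ 3] = (19/12) / (1/3) = 19/4.

19/4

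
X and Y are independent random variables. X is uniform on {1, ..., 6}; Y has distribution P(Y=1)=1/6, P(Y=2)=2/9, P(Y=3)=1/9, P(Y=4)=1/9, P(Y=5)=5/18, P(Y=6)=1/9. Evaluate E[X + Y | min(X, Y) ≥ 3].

201/22

P(min(X, Y) ≥ 3) = 11/27.
Summing (X+Y)·P(x,y) over outcomes with min(X, Y) ≥ 3 gives 67/18.
E[X + Y | min(X, Y) ≥ 3] = (67/18) / (11/27) = 201/22.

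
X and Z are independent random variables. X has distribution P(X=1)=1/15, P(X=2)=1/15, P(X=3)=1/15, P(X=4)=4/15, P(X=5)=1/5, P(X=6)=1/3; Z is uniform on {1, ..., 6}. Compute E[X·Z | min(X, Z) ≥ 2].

132/7

P(min(X, Z) ≥ 2) = 7/9.
Summing XZ·P(x,y) over outcomes with min(X, Z) ≥ 2 gives 44/3.
E[X·Z | min(X, Z) ≥ 2] = (44/3) / (7/9) = 132/7.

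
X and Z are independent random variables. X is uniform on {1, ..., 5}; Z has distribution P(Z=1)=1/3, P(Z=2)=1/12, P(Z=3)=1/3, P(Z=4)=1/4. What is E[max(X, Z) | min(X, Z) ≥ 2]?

125/32

P(min(X, Z) ≥ 2) = 8/15.
Summing max(X,Z)·P(x,y) over outcomes with min(X, Z) ≥ 2 gives 25/12.
E[max(X, Z) | min(X, Z) ≥ 2] = (25/12) / (8/15) = 125/32.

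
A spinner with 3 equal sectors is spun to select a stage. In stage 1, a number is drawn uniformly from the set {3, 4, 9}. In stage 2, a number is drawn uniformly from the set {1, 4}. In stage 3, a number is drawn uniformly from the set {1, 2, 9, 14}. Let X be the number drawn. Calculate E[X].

43/9

E[X | stage 1] = (3+4+9)/3 = 16/3.
E[X | stage 2] = (1+4)/2 = 5/2.
E[X | stage 3] = (1+2+9+14)/4 = 13/2.
E[X] = (1/3)·(16/3) + (1/3)·(5/2) + (1/3)·(13/2) = 43/9.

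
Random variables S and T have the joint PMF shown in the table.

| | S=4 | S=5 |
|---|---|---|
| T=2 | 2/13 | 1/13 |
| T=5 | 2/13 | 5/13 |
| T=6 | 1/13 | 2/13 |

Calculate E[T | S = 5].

39/8

P(S = 5) = 8/13.
Σ T·P over the event = 2·(1/13) + 5·(5/13) + 6·(2/13) = 3.
E[T | S = 5] = (3) / (8/13) = 39/8.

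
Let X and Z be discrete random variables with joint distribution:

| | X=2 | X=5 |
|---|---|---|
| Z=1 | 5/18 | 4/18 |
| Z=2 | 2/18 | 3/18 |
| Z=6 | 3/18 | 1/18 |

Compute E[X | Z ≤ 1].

10/3

P(Z ≤ 1) = 1/2.
Σ X·P over the event = 2·(5/18) + 5·(4/18) = 5/3.
E[X | Z ≤ 1] = (5/3) / (1/2) = 10/3.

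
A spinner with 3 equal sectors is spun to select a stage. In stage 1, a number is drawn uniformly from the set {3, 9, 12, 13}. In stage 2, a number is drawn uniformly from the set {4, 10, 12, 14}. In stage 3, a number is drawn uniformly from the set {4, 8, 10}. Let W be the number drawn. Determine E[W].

319/36

E[W | stage 1] = (3+9+12+13)/4 = 37/4.
E[W | stage 2] = (4+10+12+14)/4 = 10.
E[W | stage 3] = (4+8+10)/3 = 22/3.
By the law of total expectation,
E[W] = (1/3)·(37/4) + (1/3)·(10) + (1/3)·(22/3) = 319/36.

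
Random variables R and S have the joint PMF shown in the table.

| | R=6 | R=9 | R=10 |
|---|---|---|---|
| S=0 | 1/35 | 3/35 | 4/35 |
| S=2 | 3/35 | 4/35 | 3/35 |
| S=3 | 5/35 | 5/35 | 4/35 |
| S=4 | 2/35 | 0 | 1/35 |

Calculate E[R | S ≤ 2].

157/18

P(S ≤ 2) = 18/35.
Σ R·P over the event = 6·(1/35) + 6·(3/35) + 9·(3/35) + 9·(4/35) + 10·(4/35) + 10·(3/35) = 157/35.
E[R | S ≤ 2] = (157/35) / (18/35) = 157/18.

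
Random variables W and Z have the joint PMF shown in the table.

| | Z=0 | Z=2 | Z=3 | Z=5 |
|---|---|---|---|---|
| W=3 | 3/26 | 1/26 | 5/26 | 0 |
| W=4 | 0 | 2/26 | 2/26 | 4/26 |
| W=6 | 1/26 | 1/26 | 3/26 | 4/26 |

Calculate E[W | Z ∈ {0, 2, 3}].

P(Z ∈ {0, 2, 3}) = 9/13.
Σ W·P over the event = 3·(3/26) + 3·(1/26) + 3·(5/26) + 4·(2/26) + 4·(2/26) + 6·(1/26) + 6·(1/26) + 6·(3/26) = 73/26.
E[W | Z ∈ {0, 2, 3}] = (73/26) / (9/13) = 73/18.

73/18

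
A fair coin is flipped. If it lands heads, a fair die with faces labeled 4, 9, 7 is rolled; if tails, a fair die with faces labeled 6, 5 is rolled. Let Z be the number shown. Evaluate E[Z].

E[Z | heads] = (4+9+7)/3 = 20/3.
E[Z | tails] = (6+5)/2 = 11/2.
By the law of total expectation,
E[Z] = (1/2)·(20/3) + (1/2)·(11/2) = 73/12.

73/12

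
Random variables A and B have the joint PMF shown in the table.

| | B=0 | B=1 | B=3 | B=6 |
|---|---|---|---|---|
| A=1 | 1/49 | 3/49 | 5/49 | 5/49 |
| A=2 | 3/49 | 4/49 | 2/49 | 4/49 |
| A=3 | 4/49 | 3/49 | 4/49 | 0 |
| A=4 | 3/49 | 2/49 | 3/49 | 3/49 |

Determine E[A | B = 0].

31/11

P(B = 0) = 11/49.
Σ A·P over the event = 1·(1/49) + 2·(3/49) + 3·(4/49) + 4·(3/49) = 31/49.
E[A | B = 0] = (31/49) / (11/49) = 31/11.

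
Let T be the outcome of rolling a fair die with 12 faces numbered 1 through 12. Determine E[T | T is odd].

6

Given T is odd, T is equally likely to be any of {1, 3, 5, 7, 9, 11}.
E[T | T is odd] = (1 + 3 + 5 + 7 + 9 + 11) / 6 = 6.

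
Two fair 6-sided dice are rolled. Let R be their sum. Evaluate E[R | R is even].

P(R is even) = 1/2.
Σ over the event: 2·1/36 + 4·1/12 + 6·5/36 + 8·5/36 + 10·1/12 + 12·1/36 = 7/2.
E[R | R is even] = (7/2) / (1/2) = 7.

7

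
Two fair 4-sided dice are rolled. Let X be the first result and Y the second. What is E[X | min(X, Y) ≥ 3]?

Outcomes with min(X, Y) ≥ 3: (3,3), (3,4), (4,3), (4,4), each with probability 1/16.
E[X | min(X, Y) ≥ 3] = (3 + 3 + 4 + 4) / 4 = 7/2.

7/2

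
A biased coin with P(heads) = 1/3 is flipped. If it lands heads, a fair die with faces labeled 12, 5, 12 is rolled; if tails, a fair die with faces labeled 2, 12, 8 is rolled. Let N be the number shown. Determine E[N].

73/9

E[N | heads] = (12+5+12)/3 = 29/3.
E[N | tails] = (2+12+8)/3 = 22/3.
By the law of total expectation,
E[N] = (1/3)·(29/3) + (2/3)·(22/3) = 73/9.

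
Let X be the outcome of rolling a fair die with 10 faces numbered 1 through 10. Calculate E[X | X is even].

Given X is even, X is equally likely to be any of {2, 4, 6, 8, 10}.
E[X | X is even] = (2 + 4 + 6 + 8 + 10) / 5 = 6.

6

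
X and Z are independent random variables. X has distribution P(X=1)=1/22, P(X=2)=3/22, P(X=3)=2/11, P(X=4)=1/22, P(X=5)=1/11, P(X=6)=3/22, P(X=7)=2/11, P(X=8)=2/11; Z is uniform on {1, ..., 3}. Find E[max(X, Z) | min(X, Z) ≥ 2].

223/42

P(min(X, Z) ≥ 2) = 7/11.
Summing max(X,Z)·P(x,y) over outcomes with min(X, Z) ≥ 2 gives 223/66.
E[max(X, Z) | min(X, Z) ≥ 2] = (223/66) / (7/11) = 223/42.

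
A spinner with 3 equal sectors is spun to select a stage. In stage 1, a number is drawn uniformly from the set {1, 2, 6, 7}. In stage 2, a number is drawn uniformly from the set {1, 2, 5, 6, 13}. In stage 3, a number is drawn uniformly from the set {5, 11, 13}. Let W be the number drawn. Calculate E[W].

286/45

E[W | stage 1] = (1+2+6+7)/4 = 4.
E[W | stage 2] = (1+2+5+6+13)/5 = 27/5.
E[W | stage 3] = (5+11+13)/3 = 29/3.
By the law of total expectation,
E[W] = (1/3)·(4) + (1/3)·(27/5) + (1/3)·(29/3) = 286/45.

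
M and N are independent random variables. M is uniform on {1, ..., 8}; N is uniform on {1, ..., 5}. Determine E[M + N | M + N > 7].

39/4

P(M + N > 7) = 1/2.
Summing (M+N)·P(x,y) over outcomes with M + N > 7 gives 39/8.
E[M + N | M + N > 7] = (39/8) / (1/2) = 39/4.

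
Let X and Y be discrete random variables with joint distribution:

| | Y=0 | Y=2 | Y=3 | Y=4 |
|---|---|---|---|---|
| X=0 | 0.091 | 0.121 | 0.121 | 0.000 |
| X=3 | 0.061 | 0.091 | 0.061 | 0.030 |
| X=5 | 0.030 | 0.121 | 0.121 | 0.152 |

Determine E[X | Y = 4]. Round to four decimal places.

4.6703

P(Y = 4) = 0.182.
Σ X·P over the event = 3·(0.030) + 5·(0.152) = 0.850.
E[X | Y = 4] = (0.850) / (0.182) = 4.6703.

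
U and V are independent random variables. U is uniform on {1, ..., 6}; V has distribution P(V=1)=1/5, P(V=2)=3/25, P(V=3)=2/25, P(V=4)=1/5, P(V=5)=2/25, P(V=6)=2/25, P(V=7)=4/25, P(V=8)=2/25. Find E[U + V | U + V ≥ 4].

P(U + V ≥ 4) = 137/150.
Summing (U+V)·P(x,y) over outcomes with U + V ≥ 4 gives 1109/150.
E[U + V | U + V ≥ 4] = (1109/150) / (137/150) = 1109/137.

1109/137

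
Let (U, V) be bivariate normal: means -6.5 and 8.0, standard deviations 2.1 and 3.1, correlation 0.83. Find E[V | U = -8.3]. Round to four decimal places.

The regression of V on U has slope ρ·σ_V/σ_U and passes through (μ_U, μ_V).
E[V | U=-8.3] = 8.0 + (0.83)·(3.1/2.1)·(-8.3 − (-6.5)) = 8.0 + (1.2252)·(-1.8) = 5.7946.

5.7946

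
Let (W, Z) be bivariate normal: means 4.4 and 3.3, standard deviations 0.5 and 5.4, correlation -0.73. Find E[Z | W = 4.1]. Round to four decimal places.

5.6652

The regression of Z on W has slope ρ·σ_Z/σ_W and passes through (μ_W, μ_Z).
E[Z | W=4.1] = 3.3 + (-0.73)·(5.4/0.5)·(4.1 − (4.4)) = 3.3 + (-7.884)·(-0.3) = 5.6652.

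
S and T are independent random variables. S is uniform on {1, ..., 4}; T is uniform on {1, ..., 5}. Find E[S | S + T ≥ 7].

Outcomes with S + T ≥ 7: (2,5), (3,4), (3,5), (4,3), (4,4), (4,5), each with probability 1/20.
E[S | S + T ≥ 7] = (2 + 3 + 3 + 4 + 4 + 4) / 6 = 10/3.

10/3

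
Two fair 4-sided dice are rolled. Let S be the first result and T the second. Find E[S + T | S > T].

Outcomes with S > T: (2,1), (3,1), (3,2), (4,1), (4,2), (4,3), each with probability 1/16.
E[S + T | S > T] = (3 + 4 + 5 + 5 + 6 + 7) / 6 = 5.

5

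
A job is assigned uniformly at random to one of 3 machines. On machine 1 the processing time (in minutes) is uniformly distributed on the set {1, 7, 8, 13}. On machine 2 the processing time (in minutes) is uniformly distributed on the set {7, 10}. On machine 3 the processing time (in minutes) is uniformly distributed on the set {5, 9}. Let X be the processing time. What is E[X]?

E[X | machine 1] = (1+7+8+13)/4 = 29/4.
E[X | machine 2] = (7+10)/2 = 17/2.
E[X | machine 3] = (5+9)/2 = 7.
By the law of total expectation,
E[X] = (1/3)·(29/4) + (1/3)·(17/2) + (1/3)·(7) = 91/12.

91/12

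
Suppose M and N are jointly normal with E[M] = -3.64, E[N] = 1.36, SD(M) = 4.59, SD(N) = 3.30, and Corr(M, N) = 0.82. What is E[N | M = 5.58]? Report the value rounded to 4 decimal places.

6.7956

The regression of N on M has slope ρ·σ_N/σ_M and passes through (μ_M, μ_N).
E[N | M=5.58] = 1.36 + (0.82)·(3.30/4.59)·(5.58 − (-3.64)) = 1.36 + (0.58954)·(9.22) = 6.7956.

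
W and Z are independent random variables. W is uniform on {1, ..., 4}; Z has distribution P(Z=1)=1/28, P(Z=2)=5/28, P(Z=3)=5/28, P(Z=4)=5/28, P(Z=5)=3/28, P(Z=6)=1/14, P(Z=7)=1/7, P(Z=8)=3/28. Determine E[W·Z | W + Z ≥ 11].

P(W + Z ≥ 11) = 5/56.
Summing WZ·P(x,y) over outcomes with W + Z ≥ 11 gives 5/2.
E[W·Z | W + Z ≥ 11] = (5/2) / (5/56) = 28.

28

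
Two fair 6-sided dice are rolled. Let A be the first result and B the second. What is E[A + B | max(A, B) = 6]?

P(max(A, B) = 6) = 11/36.
Summing (A+B)·P(x,y) over outcomes with max(A, B) = 6 gives 17/6.
E[A + B | max(A, B) = 6] = (17/6) / (11/36) = 102/11.

102/11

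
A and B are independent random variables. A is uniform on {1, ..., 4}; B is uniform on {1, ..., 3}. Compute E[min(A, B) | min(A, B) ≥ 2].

7/3

Outcomes with min(A, B) ≥ 2: (2,2), (2,3), (3,2), (3,3), (4,2), (4,3), each with probability 1/12.
E[min(A, B) | min(A, B) ≥ 2] = (2 + 2 + 2 + 3 + 2 + 3) / 6 = 7/3.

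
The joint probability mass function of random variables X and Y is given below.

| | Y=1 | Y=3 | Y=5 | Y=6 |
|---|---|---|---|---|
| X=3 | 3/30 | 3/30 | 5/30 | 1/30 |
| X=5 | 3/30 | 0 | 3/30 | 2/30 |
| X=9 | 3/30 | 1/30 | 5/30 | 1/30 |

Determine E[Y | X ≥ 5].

67/18

P(X ≥ 5) = 3/5.
Σ Y·P over the event = 1·(3/30) + 5·(3/30) + 6·(2/30) + 1·(3/30) + 3·(1/30) + 5·(5/30) + 6·(1/30) = 67/30.
E[Y | X ≥ 5] = (67/30) / (3/5) = 67/18.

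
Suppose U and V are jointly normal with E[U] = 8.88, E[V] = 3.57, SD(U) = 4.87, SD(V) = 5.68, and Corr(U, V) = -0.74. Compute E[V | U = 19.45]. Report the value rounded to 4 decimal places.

For a bivariate normal, E[V | U=x] = μ_V + ρ·(σ_V/σ_U)·(x − μ_U).
E[V | U=19.45] = 3.57 + (-0.74)·(5.68/4.87)·(19.45 − (8.88)) = 3.57 + (-0.86308)·(10.57) = -5.5528.

-5.5528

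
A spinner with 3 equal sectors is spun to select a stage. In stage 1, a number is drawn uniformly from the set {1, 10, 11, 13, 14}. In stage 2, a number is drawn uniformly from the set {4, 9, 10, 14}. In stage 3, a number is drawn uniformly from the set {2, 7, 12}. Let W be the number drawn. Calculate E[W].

521/60

E[W | stage 1] = (1+10+11+13+14)/5 = 49/5.
E[W | stage 2] = (4+9+10+14)/4 = 37/4.
E[W | stage 3] = (2+7+12)/3 = 7.
E[W] = (1/3)·(49/5) + (1/3)·(37/4) + (1/3)·(7) = 521/60.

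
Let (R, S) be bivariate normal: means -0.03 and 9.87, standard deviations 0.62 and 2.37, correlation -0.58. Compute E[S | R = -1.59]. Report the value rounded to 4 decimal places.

For a bivariate normal, E[S | R=x] = μ_S + ρ·(σ_S/σ_R)·(x − μ_R).
E[S | R=-1.59] = 9.87 + (-0.58)·(2.37/0.62)·(-1.59 − (-0.03)) = 9.87 + (-2.2171)·(-1.56) = 13.3287.

13.3287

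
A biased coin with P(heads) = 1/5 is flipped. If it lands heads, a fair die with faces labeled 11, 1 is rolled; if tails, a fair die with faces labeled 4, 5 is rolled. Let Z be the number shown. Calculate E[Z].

E[Z | heads] = (11+1)/2 = 6.
E[Z | tails] = (4+5)/2 = 9/2.
E[Z] = (1/5)·(6) + (4/5)·(9/2) = 24/5.

24/5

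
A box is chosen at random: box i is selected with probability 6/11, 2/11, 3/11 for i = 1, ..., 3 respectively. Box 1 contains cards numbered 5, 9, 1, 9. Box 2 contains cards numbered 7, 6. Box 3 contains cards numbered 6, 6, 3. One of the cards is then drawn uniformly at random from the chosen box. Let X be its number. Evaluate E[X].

E[X | box 1] = (5+9+1+9)/4 = 6.
E[X | box 2] = (7+6)/2 = 13/2.
E[X | box 3] = (6+6+3)/3 = 5.
E[X] = (6/11)·(6) + (2/11)·(13/2) + (3/11)·(5) = 64/11.

64/11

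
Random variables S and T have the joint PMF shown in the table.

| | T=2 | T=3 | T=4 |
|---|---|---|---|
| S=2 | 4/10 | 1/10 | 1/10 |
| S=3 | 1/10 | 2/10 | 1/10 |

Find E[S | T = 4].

P(T = 4) = 1/5.
Summing S·P(S=x,T=y) over the conditioning event gives 1/2.
E[S | T = 4] = (1/2) / (1/5) = 5/2.

5/2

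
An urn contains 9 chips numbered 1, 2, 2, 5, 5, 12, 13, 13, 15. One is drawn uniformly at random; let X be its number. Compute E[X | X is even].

P(X is even) = 1/3.
Σ over the event: 2·2/9 + 12·1/9 = 16/9.
E[X | X is even] = (16/9) / (1/3) = 16/3.

16/3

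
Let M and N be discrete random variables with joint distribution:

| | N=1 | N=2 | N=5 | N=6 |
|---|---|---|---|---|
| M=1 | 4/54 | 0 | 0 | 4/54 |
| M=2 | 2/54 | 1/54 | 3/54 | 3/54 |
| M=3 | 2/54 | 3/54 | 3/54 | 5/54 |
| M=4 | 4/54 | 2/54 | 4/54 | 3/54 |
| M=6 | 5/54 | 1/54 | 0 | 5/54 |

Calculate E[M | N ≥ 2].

P(N ≥ 2) = 37/54.
Summing M·P(M=x,N=y) over the conditioning event gives 41/18.
E[M | N ≥ 2] = (41/18) / (37/54) = 123/37.

123/37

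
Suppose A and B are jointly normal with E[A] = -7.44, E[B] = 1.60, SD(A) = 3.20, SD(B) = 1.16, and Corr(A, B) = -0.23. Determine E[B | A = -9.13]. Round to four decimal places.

For a bivariate normal, E[B | A=x] = μ_B + ρ·(σ_B/σ_A)·(x − μ_A).
E[B | A=-9.13] = 1.60 + (-0.23)·(1.16/3.20)·(-9.13 − (-7.44)) = 1.60 + (-0.083375)·(-1.69) = 1.7409.

1.7409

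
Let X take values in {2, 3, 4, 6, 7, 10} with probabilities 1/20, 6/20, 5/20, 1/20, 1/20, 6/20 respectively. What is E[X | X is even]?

P(X is even) = 13/20.
Σ over the event: 2·1/20 + 4·1/4 + 6·1/20 + 10·3/10 = 22/5.
E[X | X is even] = (22/5) / (13/20) = 88/13.

88/13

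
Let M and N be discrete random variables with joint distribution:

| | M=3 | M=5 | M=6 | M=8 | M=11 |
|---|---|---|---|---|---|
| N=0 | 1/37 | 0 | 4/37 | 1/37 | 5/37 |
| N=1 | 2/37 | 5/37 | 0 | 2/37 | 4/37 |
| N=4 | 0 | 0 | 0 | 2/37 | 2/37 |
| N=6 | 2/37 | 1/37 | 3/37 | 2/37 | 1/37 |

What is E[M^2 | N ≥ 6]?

400/9

P(N ≥ 6) = 9/37.
Σ M^2·P over the event = 9·(2/37) + 25·(1/37) + 36·(3/37) + 64·(2/37) + 121·(1/37) = 400/37.
E[M^2 | N ≥ 6] = (400/37) / (9/37) = 400/9.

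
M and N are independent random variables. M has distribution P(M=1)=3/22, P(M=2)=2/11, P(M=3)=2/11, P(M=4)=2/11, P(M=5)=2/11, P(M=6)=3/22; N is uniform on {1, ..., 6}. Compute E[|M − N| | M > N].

P(M > N) = 5/12.
Summing |M−N|·P(x,y) over outcomes with M > N gives 125/132.
E[|M − N| | M > N] = (125/132) / (5/12) = 25/11.

25/11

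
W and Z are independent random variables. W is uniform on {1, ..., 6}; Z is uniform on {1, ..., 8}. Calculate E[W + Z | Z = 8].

P(Z = 8) = 1/8.
Summing (W+Z)·P(x,y) over outcomes with Z = 8 gives 23/16.
E[W + Z | Z = 8] = (23/16) / (1/8) = 23/2.

23/2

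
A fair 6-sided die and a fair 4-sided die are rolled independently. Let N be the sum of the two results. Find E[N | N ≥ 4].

136/21

P(N ≥ 4) = 7/8.
Σ over the event: 4·1/8 + 5·1/6 + 6·1/6 + 7·1/6 + 8·1/8 + 9·1/12 + 10·1/24 = 17/3.
E[N | N ≥ 4] = (17/3) / (7/8) = 136/21.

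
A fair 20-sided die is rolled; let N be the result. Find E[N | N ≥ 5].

25/2

P(N ≥ 5) = 4/5.
E[N | N ≥ 5] = (10) / (4/5) = 25/2.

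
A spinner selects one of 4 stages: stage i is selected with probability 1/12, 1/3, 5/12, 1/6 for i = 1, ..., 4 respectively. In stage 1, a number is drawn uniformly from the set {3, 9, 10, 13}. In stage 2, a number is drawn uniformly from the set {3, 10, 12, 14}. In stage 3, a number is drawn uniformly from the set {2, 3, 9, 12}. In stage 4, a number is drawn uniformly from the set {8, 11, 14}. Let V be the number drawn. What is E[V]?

409/48

E[V | stage 1] = (3+9+10+13)/4 = 35/4.
E[V | stage 2] = (3+10+12+14)/4 = 39/4.
E[V | stage 3] = (2+3+9+12)/4 = 13/2.
E[V | stage 4] = (8+11+14)/3 = 11.
By the law of total expectation,
E[V] = (1/12)·(35/4) + (1/3)·(39/4) + (5/12)·(13/2) + (1/6)·(11) = 409/48.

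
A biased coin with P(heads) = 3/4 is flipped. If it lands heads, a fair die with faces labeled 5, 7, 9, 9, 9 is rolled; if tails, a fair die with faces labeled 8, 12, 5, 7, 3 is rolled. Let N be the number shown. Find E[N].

E[N | heads] = (5+7+9+9+9)/5 = 39/5.
E[N | tails] = (8+12+5+7+3)/5 = 7.
By the law of total expectation,
E[N] = (3/4)·(39/5) + (1/4)·(7) = 38/5.

38/5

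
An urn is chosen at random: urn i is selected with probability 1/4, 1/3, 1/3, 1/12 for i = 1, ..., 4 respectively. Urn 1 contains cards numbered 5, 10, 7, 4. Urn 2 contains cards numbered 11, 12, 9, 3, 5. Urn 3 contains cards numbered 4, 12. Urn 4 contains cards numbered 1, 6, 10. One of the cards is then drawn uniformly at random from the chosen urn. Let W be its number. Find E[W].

535/72

E[W | urn 1] = (5+10+7+4)/4 = 13/2.
E[W | urn 2] = (11+12+9+3+5)/5 = 8.
E[W | urn 3] = (4+12)/2 = 8.
E[W | urn 4] = (1+6+10)/3 = 17/3.
By the law of total expectation,
E[W] = (1/4)·(13/2) + (1/3)·(8) + (1/3)·(8) + (1/12)·(17/3) = 535/72.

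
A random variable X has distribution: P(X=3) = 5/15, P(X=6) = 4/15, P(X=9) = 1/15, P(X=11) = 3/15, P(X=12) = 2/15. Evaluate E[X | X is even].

8

P(X is even) = 2/5.
Σ over the event: 6·4/15 + 12·2/15 = 16/5.
E[X | X is even] = (16/5) / (2/5) = 8.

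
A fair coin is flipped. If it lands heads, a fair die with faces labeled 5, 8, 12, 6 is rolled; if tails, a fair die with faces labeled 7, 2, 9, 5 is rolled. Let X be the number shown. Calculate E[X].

27/4

E[X | heads] = (5+8+12+6)/4 = 31/4.
E[X | tails] = (7+2+9+5)/4 = 23/4.
E[X] = (1/2)·(31/4) + (1/2)·(23/4) = 27/4.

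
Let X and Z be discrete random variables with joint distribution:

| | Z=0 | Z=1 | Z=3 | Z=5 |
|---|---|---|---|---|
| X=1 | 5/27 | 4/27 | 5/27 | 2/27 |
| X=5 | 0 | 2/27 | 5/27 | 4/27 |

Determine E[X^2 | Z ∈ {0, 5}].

P(Z ∈ {0, 5}) = 11/27.
Σ X^2·P over the event = 1·(5/27) + 1·(2/27) + 25·(4/27) = 107/27.
E[X^2 | Z ∈ {0, 5}] = (107/27) / (11/27) = 107/11.

107/11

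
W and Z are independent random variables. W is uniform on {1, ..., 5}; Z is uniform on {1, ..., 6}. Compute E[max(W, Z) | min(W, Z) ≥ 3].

P(min(W, Z) ≥ 3) = 2/5.
Summing max(W,Z)·P(x,y) over outcomes with min(W, Z) ≥ 3 gives 29/15.
E[max(W, Z) | min(W, Z) ≥ 3] = (29/15) / (2/5) = 29/6.

29/6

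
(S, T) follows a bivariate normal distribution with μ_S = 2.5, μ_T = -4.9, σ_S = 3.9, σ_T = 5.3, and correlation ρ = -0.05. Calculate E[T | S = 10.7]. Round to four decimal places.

-5.4572

The regression of T on S has slope ρ·σ_T/σ_S and passes through (μ_S, μ_T).
E[T | S=10.7] = -4.9 + (-0.05)·(5.3/3.9)·(10.7 − (2.5)) = -4.9 + (-0.067949)·(8.2) = -5.4572.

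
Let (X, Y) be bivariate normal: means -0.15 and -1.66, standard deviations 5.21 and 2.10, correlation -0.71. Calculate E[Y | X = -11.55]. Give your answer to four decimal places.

For a bivariate normal, E[Y | X=x] = μ_Y + ρ·(σ_Y/σ_X)·(x − μ_X).
E[Y | X=-11.55] = -1.66 + (-0.71)·(2.10/5.21)·(-11.55 − (-0.15)) = -1.66 + (-0.28618)·(-11.4) = 1.6025.

1.6025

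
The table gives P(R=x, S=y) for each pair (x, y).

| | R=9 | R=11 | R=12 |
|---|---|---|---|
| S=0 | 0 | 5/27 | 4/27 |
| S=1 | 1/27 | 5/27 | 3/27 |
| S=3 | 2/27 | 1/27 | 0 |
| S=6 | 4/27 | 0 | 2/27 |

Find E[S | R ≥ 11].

23/20

P(R ≥ 11) = 20/27.
Summing S·P(R=x,S=y) over the conditioning event gives 23/27.
E[S | R ≥ 11] = (23/27) / (20/27) = 23/20.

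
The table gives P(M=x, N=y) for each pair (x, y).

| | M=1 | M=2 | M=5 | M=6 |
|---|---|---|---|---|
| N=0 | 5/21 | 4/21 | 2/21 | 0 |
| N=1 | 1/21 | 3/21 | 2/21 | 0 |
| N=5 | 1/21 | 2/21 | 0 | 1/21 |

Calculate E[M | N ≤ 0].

23/11

P(N ≤ 0) = 11/21.
Σ M·P over the event = 1·(5/21) + 2·(4/21) + 5·(2/21) = 23/21.
E[M | N ≤ 0] = (23/21) / (11/21) = 23/11.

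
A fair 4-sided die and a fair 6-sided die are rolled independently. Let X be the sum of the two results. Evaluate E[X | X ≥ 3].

142/23

P(X ≥ 3) = 23/24.
Σ over the event: 3·1/12 + 4·1/8 + 5·1/6 + 6·1/6 + 7·1/6 + 8·1/8 + 9·1/12 + 10·1/24 = 71/12.
E[X | X ≥ 3] = (71/12) / (23/24) = 142/23.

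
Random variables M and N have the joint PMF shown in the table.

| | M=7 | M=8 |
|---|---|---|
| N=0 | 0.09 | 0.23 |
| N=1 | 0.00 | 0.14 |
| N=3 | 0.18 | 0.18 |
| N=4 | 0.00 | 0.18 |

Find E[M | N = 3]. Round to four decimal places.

7.5000

P(N = 3) = 0.36.
Σ M·P over the event = 7·(0.18) + 8·(0.18) = 2.70.
E[M | N = 3] = (2.70) / (0.36) = 7.5000.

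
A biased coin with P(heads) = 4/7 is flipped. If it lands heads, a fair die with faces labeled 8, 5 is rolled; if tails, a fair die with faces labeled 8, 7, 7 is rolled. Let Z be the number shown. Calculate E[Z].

48/7

E[Z | heads] = (8+5)/2 = 13/2.
E[Z | tails] = (8+7+7)/3 = 22/3.
By the law of total expectation,
E[Z] = (4/7)·(13/2) + (3/7)·(22/3) = 48/7.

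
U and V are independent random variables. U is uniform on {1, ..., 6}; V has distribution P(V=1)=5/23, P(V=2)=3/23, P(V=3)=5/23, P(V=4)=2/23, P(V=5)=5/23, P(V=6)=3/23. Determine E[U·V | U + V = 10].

49/2

P(U + V = 10) = 5/69.
Summing UV·P(x,y) over outcomes with U + V = 10 gives 245/138.
E[U·V | U + V = 10] = (245/138) / (5/69) = 49/2.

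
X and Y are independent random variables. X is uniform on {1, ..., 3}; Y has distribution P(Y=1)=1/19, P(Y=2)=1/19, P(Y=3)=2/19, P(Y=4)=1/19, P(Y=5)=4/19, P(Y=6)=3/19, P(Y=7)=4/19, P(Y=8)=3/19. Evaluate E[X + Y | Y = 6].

P(Y = 6) = 3/19.
Summing (X+Y)·P(x,y) over outcomes with Y = 6 gives 24/19.
E[X + Y | Y = 6] = (24/19) / (3/19) = 8.

8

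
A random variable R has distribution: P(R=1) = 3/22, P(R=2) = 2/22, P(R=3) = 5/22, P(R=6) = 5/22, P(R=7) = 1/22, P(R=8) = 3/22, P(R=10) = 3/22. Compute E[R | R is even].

88/13

P(R is even) = 13/22.
Σ over the event: 2·1/11 + 6·5/22 + 8·3/22 + 10·3/22 = 4.
E[R | R is even] = (4) / (13/22) = 88/13.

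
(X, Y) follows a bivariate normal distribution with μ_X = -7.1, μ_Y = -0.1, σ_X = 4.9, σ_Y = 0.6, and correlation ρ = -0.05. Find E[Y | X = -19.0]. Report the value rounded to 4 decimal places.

-0.0271

E[Y | X=x] = μ_Y + ρ(σ_Y/σ_X)(x − μ_X) for jointly normal variables.
E[Y | X=-19.0] = -0.1 + (-0.05)·(0.6/4.9)·(-19.0 − (-7.1)) = -0.1 + (-0.0061224)·(-11.9) = -0.0271.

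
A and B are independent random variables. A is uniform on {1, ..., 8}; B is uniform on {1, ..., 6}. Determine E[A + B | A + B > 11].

Outcomes with A + B > 11: (6,6), (7,5), (7,6), (8,4), (8,5), (8,6), each with probability 1/48.
E[A + B | A + B > 11] = (12 + 12 + 13 + 12 + 13 + 14) / 6 = 38/3.

38/3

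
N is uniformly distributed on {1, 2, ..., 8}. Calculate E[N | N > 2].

Given N > 2, N is equally likely to be any of {3, 4, 5, 6, 7, 8}.
E[N | N > 2] = (3 + 4 + 5 + 6 + 7 + 8) / 6 = 11/2.

11/2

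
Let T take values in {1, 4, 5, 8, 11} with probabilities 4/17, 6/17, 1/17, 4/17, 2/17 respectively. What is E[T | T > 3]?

83/13

P(T > 3) = 13/17.
Σ over the event: 4·6/17 + 5·1/17 + 8·4/17 + 11·2/17 = 83/17.
E[T | T > 3] = (83/17) / (13/17) = 83/13.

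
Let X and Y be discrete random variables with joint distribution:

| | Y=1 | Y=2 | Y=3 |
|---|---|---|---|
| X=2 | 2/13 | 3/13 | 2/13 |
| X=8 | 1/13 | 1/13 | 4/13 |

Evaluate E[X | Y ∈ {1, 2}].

P(Y ∈ {1, 2}) = 7/13.
Summing X·P(X=x,Y=y) over the conditioning event gives 2.
E[X | Y ∈ {1, 2}] = (2) / (7/13) = 26/7.

26/7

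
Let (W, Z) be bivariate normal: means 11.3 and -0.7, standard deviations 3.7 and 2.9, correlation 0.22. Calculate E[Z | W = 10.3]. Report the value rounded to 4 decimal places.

-0.8724

E[Z | W=x] = μ_Z + ρ(σ_Z/σ_W)(x − μ_W) for jointly normal variables.
E[Z | W=10.3] = -0.7 + (0.22)·(2.9/3.7)·(10.3 − (11.3)) = -0.7 + (0.17243)·(-1) = -0.8724.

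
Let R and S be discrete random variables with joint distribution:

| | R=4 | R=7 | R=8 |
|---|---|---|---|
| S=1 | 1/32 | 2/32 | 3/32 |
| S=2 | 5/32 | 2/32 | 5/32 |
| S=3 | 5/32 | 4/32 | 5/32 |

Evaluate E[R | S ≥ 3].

P(S ≥ 3) = 7/16.
Σ R·P over the event = 4·(5/32) + 7·(4/32) + 8·(5/32) = 11/4.
E[R | S ≥ 3] = (11/4) / (7/16) = 44/7.

44/7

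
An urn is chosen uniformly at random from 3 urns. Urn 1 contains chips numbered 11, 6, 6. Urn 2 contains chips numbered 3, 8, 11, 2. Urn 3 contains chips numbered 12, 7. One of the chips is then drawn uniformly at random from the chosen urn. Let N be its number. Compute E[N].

E[N | urn 1] = (11+6+6)/3 = 23/3.
E[N | urn 2] = (3+8+11+2)/4 = 6.
E[N | urn 3] = (12+7)/2 = 19/2.
E[N] = (1/3)·(23/3) + (1/3)·(6) + (1/3)·(19/2) = 139/18.

139/18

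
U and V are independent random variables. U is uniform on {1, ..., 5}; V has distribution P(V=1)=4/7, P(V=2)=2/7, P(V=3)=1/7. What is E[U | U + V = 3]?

P(U + V = 3) = 6/35.
Summing U·P(x,y) over outcomes with U + V = 3 gives 2/7.
E[U | U + V = 3] = (2/7) / (6/35) = 5/3.

5/3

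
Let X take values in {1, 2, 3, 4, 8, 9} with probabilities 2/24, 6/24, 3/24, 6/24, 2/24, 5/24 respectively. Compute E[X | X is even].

P(X is even) = 7/12.
Σ over the event: 2·1/4 + 4·1/4 + 8·1/12 = 13/6.
E[X | X is even] = (13/6) / (7/12) = 26/7.

26/7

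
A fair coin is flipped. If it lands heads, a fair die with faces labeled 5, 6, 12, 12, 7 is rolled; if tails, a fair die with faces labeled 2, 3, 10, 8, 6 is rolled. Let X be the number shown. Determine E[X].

E[X | heads] = (5+6+12+12+7)/5 = 42/5.
E[X | tails] = (2+3+10+8+6)/5 = 29/5.
E[X] = (1/2)·(42/5) + (1/2)·(29/5) = 71/10.

71/10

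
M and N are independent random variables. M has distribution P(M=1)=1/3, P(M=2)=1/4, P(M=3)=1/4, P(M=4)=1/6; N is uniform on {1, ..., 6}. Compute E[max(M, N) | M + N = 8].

P(M + N = 8) = 1/9.
Summing max(M,N)·P(x,y) over outcomes with M + N = 8 gives 41/72.
E[max(M, N) | M + N = 8] = (41/72) / (1/9) = 41/8.

41/8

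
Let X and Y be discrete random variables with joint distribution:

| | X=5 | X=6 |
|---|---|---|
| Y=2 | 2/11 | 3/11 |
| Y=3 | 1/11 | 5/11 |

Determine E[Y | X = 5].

7/3

P(X = 5) = 3/11.
Σ Y·P over the event = 2·(2/11) + 3·(1/11) = 7/11.
E[Y | X = 5] = (7/11) / (3/11) = 7/3.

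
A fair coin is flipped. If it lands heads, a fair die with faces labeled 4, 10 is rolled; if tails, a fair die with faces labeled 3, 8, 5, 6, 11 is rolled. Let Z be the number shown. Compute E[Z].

34/5

E[Z | heads] = (4+10)/2 = 7.
E[Z | tails] = (3+8+5+6+11)/5 = 33/5.
E[Z] = (1/2)·(7) + (1/2)·(33/5) = 34/5.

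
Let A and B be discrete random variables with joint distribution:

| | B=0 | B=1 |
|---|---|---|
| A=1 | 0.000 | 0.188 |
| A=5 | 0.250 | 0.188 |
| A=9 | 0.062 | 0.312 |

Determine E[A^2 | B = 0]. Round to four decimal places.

36.1282

P(B = 0) = 0.312.
Σ A^2·P over the event = 25·(0.250) + 81·(0.062) = 11.272.
E[A^2 | B = 0] = (11.272) / (0.312) = 36.1282.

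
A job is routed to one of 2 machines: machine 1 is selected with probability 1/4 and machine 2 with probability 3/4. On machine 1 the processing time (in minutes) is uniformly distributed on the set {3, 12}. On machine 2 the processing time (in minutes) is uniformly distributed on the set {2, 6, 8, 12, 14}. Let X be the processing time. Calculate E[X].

327/40

E[X | machine 1] = (3+12)/2 = 15/2.
E[X | machine 2] = (2+6+8+12+14)/5 = 42/5.
E[X] = (1/4)·(15/2) + (3/4)·(42/5) = 327/40.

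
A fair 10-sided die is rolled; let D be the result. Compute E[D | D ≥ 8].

Given D ≥ 8, D is equally likely to be any of {8, 9, 10}.
E[D | D ≥ 8] = (8 + 9 + 10) / 3 = 9.

9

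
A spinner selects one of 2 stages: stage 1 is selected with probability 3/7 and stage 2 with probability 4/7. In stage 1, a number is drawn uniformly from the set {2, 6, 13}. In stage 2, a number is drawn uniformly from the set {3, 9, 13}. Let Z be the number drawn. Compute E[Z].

E[Z | stage 1] = (2+6+13)/3 = 7.
E[Z | stage 2] = (3+9+13)/3 = 25/3.
By the law of total expectation,
E[Z] = (3/7)·(7) + (4/7)·(25/3) = 163/21.

163/21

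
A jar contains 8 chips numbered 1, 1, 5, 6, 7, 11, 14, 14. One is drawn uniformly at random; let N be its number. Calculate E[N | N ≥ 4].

P(N ≥ 4) = 3/4.
Σ over the event: 5·1/8 + 6·1/8 + 7·1/8 + 11·1/8 + 14·1/4 = 57/8.
E[N | N ≥ 4] = (57/8) / (3/4) = 19/2.

19/2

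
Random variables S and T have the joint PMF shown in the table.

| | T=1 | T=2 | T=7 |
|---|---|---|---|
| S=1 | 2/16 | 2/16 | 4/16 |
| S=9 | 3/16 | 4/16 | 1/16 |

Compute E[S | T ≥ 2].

P(T ≥ 2) = 11/16.
Σ S·P over the event = 1·(2/16) + 1·(4/16) + 9·(4/16) + 9·(1/16) = 51/16.
E[S | T ≥ 2] = (51/16) / (11/16) = 51/11.

51/11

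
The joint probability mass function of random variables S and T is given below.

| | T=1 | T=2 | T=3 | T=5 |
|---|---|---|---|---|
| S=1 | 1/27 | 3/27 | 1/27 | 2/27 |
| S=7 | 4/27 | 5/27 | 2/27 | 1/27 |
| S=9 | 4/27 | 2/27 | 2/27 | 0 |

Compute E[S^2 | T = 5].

17

P(T = 5) = 1/9.
Σ S^2·P over the event = 1·(2/27) + 49·(1/27) = 17/9.
E[S^2 | T = 5] = (17/9) / (1/9) = 17.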